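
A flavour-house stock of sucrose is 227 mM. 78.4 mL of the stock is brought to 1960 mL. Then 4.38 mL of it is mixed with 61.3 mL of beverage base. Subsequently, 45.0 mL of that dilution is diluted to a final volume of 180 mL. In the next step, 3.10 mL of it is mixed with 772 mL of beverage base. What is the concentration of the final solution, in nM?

605 nM

Overall dilution factor = 25 × 15.00 × 4 × 250.0 = 3.75 × 10⁵.
227 mM / 3.75 × 10⁵ = 6.05 × 10⁻⁴ mM = 605 nM.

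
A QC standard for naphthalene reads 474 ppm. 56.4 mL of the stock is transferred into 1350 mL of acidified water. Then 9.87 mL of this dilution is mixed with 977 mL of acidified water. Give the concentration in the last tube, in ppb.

190 ppb

Overall dilution factor = 24.94 × 99.99 = 2493.
474 ppm / 2493 = 0.190 ppm = 190 ppb.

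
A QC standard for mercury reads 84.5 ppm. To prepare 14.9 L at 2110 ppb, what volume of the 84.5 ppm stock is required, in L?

0.372 L

2110 ppb = 2.11 ppm.
V₁ = C₂V₂/C₁ = 2.11 × 14.9 / 84.5 = 0.372 L.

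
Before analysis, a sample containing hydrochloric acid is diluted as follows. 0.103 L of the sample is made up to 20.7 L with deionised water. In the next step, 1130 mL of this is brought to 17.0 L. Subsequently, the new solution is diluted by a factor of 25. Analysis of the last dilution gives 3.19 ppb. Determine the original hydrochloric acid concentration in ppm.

Overall dilution factor = 201.0 × 15.04 × 25 = 7.56 × 10⁴.
Original = 3.19 ppb × 7.56 × 10⁴ = 2.41 × 10⁵ ppb = 241 ppm.

241 ppm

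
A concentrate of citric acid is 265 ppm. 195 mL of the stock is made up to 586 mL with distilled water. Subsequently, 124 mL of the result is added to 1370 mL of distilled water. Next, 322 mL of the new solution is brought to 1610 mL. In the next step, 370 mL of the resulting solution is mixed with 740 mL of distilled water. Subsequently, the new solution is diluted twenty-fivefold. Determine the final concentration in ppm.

0.0195 ppm

Overall dilution factor = 3.005 × 12.05 × 5 × 3 × 25 = 1.36 × 10⁴.
265 ppm / 1.36 × 10⁴ = 0.0195 ppm.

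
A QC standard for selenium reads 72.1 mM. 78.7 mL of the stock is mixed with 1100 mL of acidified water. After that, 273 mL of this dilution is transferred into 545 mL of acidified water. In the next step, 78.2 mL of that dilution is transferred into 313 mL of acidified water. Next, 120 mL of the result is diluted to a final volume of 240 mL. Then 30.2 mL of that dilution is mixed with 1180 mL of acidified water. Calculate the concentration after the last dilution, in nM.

4010 nM

Overall dilution factor = 14.98 × 2.996 × 5.003 × 2 × 40.07 = 1.80 × 10⁴.
72.1 mM / 1.80 × 10⁴ = 4.01 × 10⁻³ mM = 4010 nM.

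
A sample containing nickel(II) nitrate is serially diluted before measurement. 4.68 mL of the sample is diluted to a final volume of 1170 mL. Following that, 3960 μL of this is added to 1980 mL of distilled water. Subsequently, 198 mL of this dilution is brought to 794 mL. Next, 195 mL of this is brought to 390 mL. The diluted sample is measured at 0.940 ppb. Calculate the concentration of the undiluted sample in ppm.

Overall dilution factor = 250 × 501 × 4.010 × 2 = 1.00 × 10⁶.
Original = 0.940 ppb × 1.00 × 10⁶ = 9.44 × 10⁵ ppb = 944 ppm.

944 ppm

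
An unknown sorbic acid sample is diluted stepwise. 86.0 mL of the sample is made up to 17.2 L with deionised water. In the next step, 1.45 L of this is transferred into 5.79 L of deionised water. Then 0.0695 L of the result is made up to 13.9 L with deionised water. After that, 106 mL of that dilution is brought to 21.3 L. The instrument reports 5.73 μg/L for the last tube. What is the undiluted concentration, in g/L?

230 g/L

Overall dilution factor = 200 × 4.993 × 200 × 200.9 = 4.01 × 10⁷.
Original = 5.73 μg/L × 4.01 × 10⁷ = 2.30 × 10⁸ μg/L = 230 g/L.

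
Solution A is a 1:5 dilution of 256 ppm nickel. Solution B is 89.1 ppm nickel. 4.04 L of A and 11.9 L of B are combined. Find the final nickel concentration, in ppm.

C_A = 256 ppm / 5 = 51.2 ppm.
C_mix = (C_A·V_A + C_B·V_B)/(V_A + V_B) = (51.2×4.04 + 89.1×11.9) / 15.94 = 79.5 ppm.

79.5 ppm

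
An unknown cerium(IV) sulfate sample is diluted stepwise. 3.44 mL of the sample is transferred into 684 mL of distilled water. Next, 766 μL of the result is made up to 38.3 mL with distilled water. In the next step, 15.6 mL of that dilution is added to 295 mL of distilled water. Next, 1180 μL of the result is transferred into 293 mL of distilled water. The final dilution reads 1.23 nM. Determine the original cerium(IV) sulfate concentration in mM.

Overall dilution factor = 199.8 × 50 × 19.91 × 249.3 = 4.96 × 10⁷.
Original = 1.23 nM × 4.96 × 10⁷ = 6.10 × 10⁷ nM = 61.0 mM.

61.0 mM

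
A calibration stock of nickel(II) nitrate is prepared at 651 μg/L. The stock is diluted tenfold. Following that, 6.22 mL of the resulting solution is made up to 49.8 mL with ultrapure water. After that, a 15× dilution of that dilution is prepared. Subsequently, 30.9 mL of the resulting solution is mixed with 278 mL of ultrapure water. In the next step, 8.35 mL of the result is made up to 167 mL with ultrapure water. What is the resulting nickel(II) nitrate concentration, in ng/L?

2.71 ng/L

Overall dilution factor = 10 × 8.006 × 15 × 9.997 × 20 = 2.40 × 10⁵.
651 μg/L / 2.40 × 10⁵ = 2.71 × 10⁻³ μg/L = 2.71 ng/L.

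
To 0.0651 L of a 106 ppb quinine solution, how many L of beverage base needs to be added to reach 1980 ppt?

3.42 L

1980 ppt = 1.98 ppb.
V₂ = C₁V₁/C₂ = 106 × 0.0651 / 1.98 = 3.49 L.
Diluent to add = V₂ − V₁ = 3.49 − 0.0651 = 3.42 L.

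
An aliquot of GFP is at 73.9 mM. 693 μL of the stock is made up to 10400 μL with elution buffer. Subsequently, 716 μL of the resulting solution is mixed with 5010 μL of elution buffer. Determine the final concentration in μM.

Overall dilution factor = 15.01 × 7.997 = 120.
73.9 mM / 120 = 0.616 mM = 616 μM.

616 μM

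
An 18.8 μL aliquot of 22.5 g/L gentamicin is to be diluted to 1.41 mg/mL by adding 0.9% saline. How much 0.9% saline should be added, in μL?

1.41 mg/mL = 1.41 g/L.
V₂ = C₁V₁/C₂ = 22.5 × 18.8 / 1.41 = 300 μL.
Diluent to add = V₂ − V₁ = 300 − 18.8 = 281 μL.

281 μL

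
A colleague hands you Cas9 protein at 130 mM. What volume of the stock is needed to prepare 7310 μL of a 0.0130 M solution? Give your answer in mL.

0.731 mL

0.0130 M = 13.0 mM.
V₁ = C₂V₂/C₁ = 13.0 × 7310 / 130 = 731 μL = 0.731 mL.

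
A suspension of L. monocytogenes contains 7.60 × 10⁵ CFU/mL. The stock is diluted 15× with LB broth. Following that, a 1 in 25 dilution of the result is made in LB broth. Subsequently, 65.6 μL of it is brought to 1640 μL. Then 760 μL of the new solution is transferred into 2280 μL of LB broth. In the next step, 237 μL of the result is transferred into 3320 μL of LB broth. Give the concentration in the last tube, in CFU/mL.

Overall dilution factor = 15 × 25 × 25 × 4 × 15.01 = 5.63 × 10⁵.
7.60 × 10⁵ CFU/mL / 5.63 × 10⁵ = 1.35 CFU/mL.

1.35 CFU/mL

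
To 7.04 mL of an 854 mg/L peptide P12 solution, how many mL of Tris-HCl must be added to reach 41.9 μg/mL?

136 mL

41.9 μg/mL = 41.9 mg/L.
V₂ = C₁V₁/C₂ = 854 × 7.04 / 41.9 = 143 mL.
Diluent to add = V₂ − V₁ = 143 − 7.04 = 136 mL.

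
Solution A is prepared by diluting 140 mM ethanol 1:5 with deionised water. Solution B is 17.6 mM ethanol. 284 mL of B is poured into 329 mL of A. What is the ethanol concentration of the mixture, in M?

0.0232 M

C_A = 140 mM / 5 = 28.0 mM.
C_mix = (C_A·V_A + C_B·V_B)/(V_A + V_B) = (28.0×329 + 17.6×284) / 613.0 = 23.2 mM = 0.0232 M.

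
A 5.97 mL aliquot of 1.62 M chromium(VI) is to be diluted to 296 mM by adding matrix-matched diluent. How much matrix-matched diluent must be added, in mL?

26.7 mL

296 mM = 0.296 M.
V₂ = C₁V₁/C₂ = 1.62 × 5.97 / 0.296 = 32.7 mL.
Diluent to add = V₂ − V₁ = 32.7 − 5.97 = 26.7 mL.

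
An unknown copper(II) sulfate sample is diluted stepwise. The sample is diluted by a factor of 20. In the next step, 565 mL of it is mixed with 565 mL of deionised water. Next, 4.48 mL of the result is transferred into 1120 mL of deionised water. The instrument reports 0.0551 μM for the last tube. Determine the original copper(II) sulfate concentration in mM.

0.553 mM

Overall dilution factor = 20 × 2 × 251 = 1.00 × 10⁴.
Original = 0.0551 μM × 1.00 × 10⁴ = 553 μM = 0.553 mM.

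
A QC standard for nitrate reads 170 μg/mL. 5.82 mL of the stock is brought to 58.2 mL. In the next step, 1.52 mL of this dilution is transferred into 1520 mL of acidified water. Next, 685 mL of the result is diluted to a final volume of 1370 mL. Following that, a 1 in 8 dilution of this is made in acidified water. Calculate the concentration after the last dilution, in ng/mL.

Overall dilution factor = 10 × 1001 × 2 × 8 = 1.60 × 10⁵.
170 μg/mL / 1.60 × 10⁵ = 1.06 × 10⁻³ μg/mL = 1.06 ng/mL.

1.06 ng/mL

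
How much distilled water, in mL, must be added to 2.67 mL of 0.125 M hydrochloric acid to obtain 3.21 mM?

3.21 mM = 3.21 × 10⁻³ M.
V₂ = C₁V₁/C₂ = 0.125 × 2.67 / 3.21 × 10⁻³ = 104 mL.
Diluent to add = V₂ − V₁ = 104 − 2.67 = 101 mL.

101 mL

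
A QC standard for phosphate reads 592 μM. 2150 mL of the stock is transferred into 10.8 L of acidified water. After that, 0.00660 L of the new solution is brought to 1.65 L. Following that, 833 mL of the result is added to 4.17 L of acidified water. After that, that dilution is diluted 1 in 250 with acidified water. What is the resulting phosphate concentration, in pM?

Overall dilution factor = 6.023 × 250 × 6.006 × 250 = 2.26 × 10⁶.
592 μM / 2.26 × 10⁶ = 2.62 × 10⁻⁴ μM = 262 pM.

262 pM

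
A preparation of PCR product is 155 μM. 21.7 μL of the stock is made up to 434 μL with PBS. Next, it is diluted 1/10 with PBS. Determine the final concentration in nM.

775 nM

Overall dilution factor = 20 × 10 = 200.
155 μM / 200 = 0.775 μM = 775 nM.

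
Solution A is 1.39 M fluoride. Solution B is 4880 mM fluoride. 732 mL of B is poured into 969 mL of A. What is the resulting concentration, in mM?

C_B = 4880 mM = 4.88 M.
C_mix = (C_A·V_A + C_B·V_B)/(V_A + V_B) = (1.39×969 + 4.88×732) / 1701 = 2.89 M = 2890 mM.

2890 mM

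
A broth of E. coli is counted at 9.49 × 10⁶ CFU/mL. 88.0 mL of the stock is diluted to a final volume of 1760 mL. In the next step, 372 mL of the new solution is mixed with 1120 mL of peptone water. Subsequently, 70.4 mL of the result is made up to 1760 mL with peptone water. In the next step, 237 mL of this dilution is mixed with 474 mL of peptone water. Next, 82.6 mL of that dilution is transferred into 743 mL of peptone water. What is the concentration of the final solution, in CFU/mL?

Overall dilution factor = 20 × 4.011 × 25 × 3 × 9.995 = 6.01 × 10⁴.
9.49 × 10⁶ CFU/mL / 6.01 × 10⁴ = 158 CFU/mL.

158 CFU/mL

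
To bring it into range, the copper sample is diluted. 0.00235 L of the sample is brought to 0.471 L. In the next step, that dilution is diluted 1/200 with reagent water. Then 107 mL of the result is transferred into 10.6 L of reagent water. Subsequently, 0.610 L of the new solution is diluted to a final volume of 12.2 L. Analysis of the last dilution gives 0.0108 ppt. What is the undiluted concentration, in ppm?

Overall dilution factor = 200.4 × 200 × 100.1 × 20 = 8.02 × 10⁷.
Original = 0.0108 ppt × 8.02 × 10⁷ = 8.66 × 10⁵ ppt = 0.866 ppm.

0.866 ppm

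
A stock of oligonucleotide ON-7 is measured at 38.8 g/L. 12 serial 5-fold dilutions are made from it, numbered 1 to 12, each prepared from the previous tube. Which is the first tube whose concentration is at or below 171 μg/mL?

tube 4

Tube n has concentration 38.8 g/L / 5ⁿ.
Need 5ⁿ ≥ 38.8 g/L / 171 μg/mL = 227, so n ≥ 3.37.
First such tube: n = 4.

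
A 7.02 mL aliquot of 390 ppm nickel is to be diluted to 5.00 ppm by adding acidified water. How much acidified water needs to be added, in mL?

V₂ = C₁V₁/C₂ = 390 × 7.02 / 5.00 = 548 mL.
Diluent to add = V₂ − V₁ = 548 − 7.02 = 541 mL.

541 mL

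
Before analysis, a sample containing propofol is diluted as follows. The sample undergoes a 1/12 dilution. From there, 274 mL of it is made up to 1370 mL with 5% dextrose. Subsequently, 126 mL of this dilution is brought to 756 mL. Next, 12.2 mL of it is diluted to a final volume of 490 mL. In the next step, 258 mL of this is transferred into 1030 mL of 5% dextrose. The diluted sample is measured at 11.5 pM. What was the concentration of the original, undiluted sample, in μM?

Overall dilution factor = 12 × 5 × 6 × 40.16 × 4.992 = 7.22 × 10⁴.
Original = 11.5 pM × 7.22 × 10⁴ = 8.30 × 10⁵ pM = 0.830 μM.

0.830 μM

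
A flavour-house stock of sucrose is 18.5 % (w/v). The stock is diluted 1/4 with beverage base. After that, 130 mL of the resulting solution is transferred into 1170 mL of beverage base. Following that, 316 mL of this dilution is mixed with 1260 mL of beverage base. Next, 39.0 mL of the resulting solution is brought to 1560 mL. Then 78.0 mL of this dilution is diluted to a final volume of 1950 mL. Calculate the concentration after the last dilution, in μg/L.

Overall dilution factor = 4 × 10 × 4.987 × 40 × 25 = 1.99 × 10⁵.
18.5 % (w/v) / 1.99 × 10⁵ = 9.27 × 10⁻⁵ % (w/v) = 927 μg/L.

927 μg/L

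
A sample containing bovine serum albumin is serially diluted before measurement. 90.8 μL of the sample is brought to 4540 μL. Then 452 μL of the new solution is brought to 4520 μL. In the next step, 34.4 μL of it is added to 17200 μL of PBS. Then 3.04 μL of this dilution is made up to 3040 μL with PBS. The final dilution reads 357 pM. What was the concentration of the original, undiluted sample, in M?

Overall dilution factor = 50 × 10 × 501 × 1000 = 2.51 × 10⁸.
Original = 357 pM × 2.51 × 10⁸ = 8.94 × 10¹⁰ pM = 0.0894 M.

0.0894 M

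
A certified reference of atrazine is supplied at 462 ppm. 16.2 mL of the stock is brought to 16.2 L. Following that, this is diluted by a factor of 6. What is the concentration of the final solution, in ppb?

Overall dilution factor = 1000 × 6 = 6000.
462 ppm / 6000 = 0.0770 ppm = 77.0 ppb.

77.0 ppb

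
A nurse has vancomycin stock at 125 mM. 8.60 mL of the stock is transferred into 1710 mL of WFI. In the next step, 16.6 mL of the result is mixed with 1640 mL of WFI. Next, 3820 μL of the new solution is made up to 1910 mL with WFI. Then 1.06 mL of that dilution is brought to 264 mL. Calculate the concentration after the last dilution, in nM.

0.0503 nM

Overall dilution factor = 199.8 × 99.80 × 500 × 249.1 = 2.48 × 10⁹.
125 mM / 2.48 × 10⁹ = 5.03 × 10⁻⁸ mM = 0.0503 nM.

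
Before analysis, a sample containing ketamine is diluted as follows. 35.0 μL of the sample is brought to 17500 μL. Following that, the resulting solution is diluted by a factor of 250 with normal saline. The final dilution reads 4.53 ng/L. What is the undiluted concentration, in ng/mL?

566 ng/mL

Overall dilution factor = 500 × 250 = 1.25 × 10⁵.
Original = 4.53 ng/L × 1.25 × 10⁵ = 5.66 × 10⁵ ng/L = 566 ng/mL.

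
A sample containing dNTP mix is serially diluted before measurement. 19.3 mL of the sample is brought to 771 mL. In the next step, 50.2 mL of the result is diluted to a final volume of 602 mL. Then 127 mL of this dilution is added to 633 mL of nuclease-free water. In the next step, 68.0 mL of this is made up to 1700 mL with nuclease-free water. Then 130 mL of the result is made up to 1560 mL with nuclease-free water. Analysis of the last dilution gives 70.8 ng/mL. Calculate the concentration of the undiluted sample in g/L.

Overall dilution factor = 39.95 × 11.99 × 5.984 × 25 × 12 = 8.60 × 10⁵.
Original = 70.8 ng/mL × 8.60 × 10⁵ = 6.09 × 10⁷ ng/mL = 60.9 g/L.

60.9 g/L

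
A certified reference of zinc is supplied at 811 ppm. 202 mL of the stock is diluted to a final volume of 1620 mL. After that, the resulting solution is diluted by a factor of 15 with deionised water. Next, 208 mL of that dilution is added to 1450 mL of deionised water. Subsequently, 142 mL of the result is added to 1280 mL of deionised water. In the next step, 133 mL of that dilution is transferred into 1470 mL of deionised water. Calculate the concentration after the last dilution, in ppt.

Overall dilution factor = 8.020 × 15 × 7.971 × 10.01 × 12.05 = 1.16 × 10⁵.
811 ppm / 1.16 × 10⁵ = 7.01 × 10⁻³ ppm = 7010 ppt.

7010 ppt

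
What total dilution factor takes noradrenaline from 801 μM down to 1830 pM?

4.38 × 10⁵

Factor = C₀/C_target = 801 μM / 1830 pM = 4.38 × 10⁵.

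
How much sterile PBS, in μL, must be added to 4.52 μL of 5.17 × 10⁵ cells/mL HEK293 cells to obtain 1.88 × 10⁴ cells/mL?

120 μL

V₂ = C₁V₁/C₂ = 5.17 × 10⁵ × 4.52 / 1.88 × 10⁴ = 124 μL.
Diluent to add = V₂ − V₁ = 124 − 4.52 = 120 μL.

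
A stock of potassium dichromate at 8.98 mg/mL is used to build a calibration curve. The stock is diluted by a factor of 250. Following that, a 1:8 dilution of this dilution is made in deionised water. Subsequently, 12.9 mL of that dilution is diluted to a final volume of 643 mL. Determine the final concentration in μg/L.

90.1 μg/L

Overall dilution factor = 250 × 8 × 49.84 = 9.97 × 10⁴.
8.98 mg/mL / 9.97 × 10⁴ = 9.01 × 10⁻⁵ mg/mL = 90.1 μg/L.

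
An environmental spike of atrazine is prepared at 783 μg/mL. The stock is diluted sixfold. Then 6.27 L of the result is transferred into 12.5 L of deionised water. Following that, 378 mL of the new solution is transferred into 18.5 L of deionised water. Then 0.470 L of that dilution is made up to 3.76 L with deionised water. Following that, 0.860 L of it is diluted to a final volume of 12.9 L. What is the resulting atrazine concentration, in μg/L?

Overall dilution factor = 6 × 2.994 × 49.94 × 8 × 15 = 1.08 × 10⁵.
783 μg/mL / 1.08 × 10⁵ = 7.27 × 10⁻³ μg/mL = 7.27 μg/L.

7.27 μg/L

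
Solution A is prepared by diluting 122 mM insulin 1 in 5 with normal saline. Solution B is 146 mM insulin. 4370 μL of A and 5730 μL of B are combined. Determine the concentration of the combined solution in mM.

93.4 mM

C_A = 122 mM / 5 = 24.4 mM.
C_mix = (C_A·V_A + C_B·V_B)/(V_A + V_B) = (24.4×4370 + 146×5730) / 10100 = 93.4 mM.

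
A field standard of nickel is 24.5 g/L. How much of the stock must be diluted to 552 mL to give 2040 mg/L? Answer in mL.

2040 mg/L = 2.04 g/L.
V₁ = C₂V₂/C₁ = 2.04 × 552 / 24.5 = 46.0 mL.

46.0 mL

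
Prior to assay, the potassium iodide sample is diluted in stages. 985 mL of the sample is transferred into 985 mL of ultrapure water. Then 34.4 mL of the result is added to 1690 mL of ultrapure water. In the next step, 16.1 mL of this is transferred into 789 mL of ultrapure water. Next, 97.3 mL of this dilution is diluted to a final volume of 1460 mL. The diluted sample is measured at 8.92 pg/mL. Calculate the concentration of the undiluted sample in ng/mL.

671 ng/mL

Overall dilution factor = 2 × 50.13 × 50.01 × 15.01 = 7.52 × 10⁴.
Original = 8.92 pg/mL × 7.52 × 10⁴ = 6.71 × 10⁵ pg/mL = 671 ng/mL.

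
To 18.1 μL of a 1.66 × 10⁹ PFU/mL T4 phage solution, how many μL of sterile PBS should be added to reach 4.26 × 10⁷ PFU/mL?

687 μL

V₂ = C₁V₁/C₂ = 1.66 × 10⁹ × 18.1 / 4.26 × 10⁷ = 705 μL.
Diluent to add = V₂ − V₁ = 705 − 18.1 = 687 μL.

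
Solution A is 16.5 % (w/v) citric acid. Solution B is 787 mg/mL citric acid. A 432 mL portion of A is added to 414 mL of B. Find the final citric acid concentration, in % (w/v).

C_B = 787 mg/mL = 78.7 % (w/v).
C_mix = (C_A·V_A + C_B·V_B)/(V_A + V_B) = (16.5×432 + 78.7×414) / 846.0 = 46.9 % (w/v).

46.9 % (w/v)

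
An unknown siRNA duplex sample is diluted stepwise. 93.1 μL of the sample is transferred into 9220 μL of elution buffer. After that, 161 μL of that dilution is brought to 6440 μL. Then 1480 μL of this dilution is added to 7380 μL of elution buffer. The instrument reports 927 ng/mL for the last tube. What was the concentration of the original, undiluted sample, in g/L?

Overall dilution factor = 100.0 × 40 × 5.986 = 2.40 × 10⁴.
Original = 927 ng/mL × 2.40 × 10⁴ = 2.22 × 10⁷ ng/mL = 22.2 g/L.

22.2 g/L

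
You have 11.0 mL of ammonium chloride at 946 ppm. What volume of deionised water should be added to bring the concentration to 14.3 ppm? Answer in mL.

717 mL

V₂ = C₁V₁/C₂ = 946 × 11.0 / 14.3 = 728 mL.
Diluent to add = V₂ − V₁ = 728 − 11.0 = 717 mL.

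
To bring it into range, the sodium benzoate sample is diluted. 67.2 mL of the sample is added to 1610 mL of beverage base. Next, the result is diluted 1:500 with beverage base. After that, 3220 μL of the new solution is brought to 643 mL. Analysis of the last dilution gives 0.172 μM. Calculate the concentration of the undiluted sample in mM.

429 mM

Overall dilution factor = 24.96 × 500 × 199.7 = 2.49 × 10⁶.
Original = 0.172 μM × 2.49 × 10⁶ = 4.29 × 10⁵ μM = 429 mM.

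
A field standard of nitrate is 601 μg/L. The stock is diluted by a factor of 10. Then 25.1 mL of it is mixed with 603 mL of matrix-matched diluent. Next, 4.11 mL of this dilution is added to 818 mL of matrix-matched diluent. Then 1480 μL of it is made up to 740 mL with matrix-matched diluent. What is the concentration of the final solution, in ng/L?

Overall dilution factor = 10 × 25.02 × 200.0 × 500 = 2.50 × 10⁷.
601 μg/L / 2.50 × 10⁷ = 2.40 × 10⁻⁵ μg/L = 0.0240 ng/L.

0.0240 ng/L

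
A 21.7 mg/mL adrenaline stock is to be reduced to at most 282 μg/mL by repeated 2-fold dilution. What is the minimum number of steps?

Need 2ⁿ ≥ 77.0, so n ≥ log(77.0)/log(2) = 6.27.
Minimum whole steps: n = 7.

7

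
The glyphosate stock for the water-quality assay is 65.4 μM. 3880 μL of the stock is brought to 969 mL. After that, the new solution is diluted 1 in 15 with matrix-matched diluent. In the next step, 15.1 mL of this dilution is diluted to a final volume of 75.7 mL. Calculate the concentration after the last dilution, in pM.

3480 pM

Overall dilution factor = 249.7 × 15 × 5.013 = 1.88 × 10⁴.
65.4 μM / 1.88 × 10⁴ = 3.48 × 10⁻³ μM = 3480 pM.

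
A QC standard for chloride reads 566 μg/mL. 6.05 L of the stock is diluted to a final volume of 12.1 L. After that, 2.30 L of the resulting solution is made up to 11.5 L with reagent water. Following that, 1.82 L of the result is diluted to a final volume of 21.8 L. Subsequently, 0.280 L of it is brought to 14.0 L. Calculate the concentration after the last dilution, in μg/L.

Overall dilution factor = 2 × 5 × 11.98 × 50 = 5989.
566 μg/mL / 5989 = 0.0945 μg/mL = 94.5 μg/L.

94.5 μg/L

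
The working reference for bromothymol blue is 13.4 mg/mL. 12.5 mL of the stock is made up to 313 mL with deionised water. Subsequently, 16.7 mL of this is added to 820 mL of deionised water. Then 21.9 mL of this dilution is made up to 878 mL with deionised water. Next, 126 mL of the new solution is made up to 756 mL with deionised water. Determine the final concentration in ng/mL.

44.4 ng/mL

Overall dilution factor = 25.04 × 50.10 × 40.09 × 6 = 3.02 × 10⁵.
13.4 mg/mL / 3.02 × 10⁵ = 4.44 × 10⁻⁵ mg/mL = 44.4 ng/mL.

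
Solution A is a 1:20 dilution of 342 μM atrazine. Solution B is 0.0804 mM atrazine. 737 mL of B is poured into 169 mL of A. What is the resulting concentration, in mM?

0.0686 mM

C_A = 342 μM / 20 = 17.1 μM.
C_B = 0.0804 mM = 80.4 μM.
C_mix = (C_A·V_A + C_B·V_B)/(V_A + V_B) = (17.1×169 + 80.4×737) / 906.0 = 68.6 μM = 0.0686 mM.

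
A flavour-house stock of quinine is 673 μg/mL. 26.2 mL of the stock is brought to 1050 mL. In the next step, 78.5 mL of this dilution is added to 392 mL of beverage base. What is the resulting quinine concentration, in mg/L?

2.80 mg/L

Overall dilution factor = 40.08 × 5.994 = 240.
673 μg/mL / 240 = 2.80 μg/mL = 2.80 mg/L.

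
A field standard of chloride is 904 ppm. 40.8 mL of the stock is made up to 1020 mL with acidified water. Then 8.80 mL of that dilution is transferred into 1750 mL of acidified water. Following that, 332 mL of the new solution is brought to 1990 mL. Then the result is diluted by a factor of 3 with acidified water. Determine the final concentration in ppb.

10.1 ppb

Overall dilution factor = 25 × 199.9 × 5.994 × 3 = 8.98 × 10⁴.
904 ppm / 8.98 × 10⁴ = 0.0101 ppm = 10.1 ppb.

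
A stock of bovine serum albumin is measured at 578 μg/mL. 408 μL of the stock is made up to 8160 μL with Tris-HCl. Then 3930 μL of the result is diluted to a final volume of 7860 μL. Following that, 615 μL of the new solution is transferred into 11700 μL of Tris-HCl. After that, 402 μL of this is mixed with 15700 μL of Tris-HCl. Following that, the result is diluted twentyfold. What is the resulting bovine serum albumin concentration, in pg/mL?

Overall dilution factor = 20 × 2 × 20.02 × 40.05 × 20 = 6.42 × 10⁵.
578 μg/mL / 6.42 × 10⁵ = 9.01 × 10⁻⁴ μg/mL = 901 pg/mL.

901 pg/mL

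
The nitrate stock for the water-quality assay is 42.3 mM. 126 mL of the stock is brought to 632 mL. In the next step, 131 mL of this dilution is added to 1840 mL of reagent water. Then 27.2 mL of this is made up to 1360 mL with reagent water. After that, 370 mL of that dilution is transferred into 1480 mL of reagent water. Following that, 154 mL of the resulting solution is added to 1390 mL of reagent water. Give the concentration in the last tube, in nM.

Overall dilution factor = 5.016 × 15.05 × 50 × 5 × 10.03 = 1.89 × 10⁵.
42.3 mM / 1.89 × 10⁵ = 2.24 × 10⁻⁴ mM = 224 nM.

224 nM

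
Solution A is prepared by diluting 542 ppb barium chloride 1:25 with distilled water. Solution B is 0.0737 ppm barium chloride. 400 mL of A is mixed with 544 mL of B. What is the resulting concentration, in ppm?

C_A = 542 ppb / 25 = 21.7 ppb.
C_B = 0.0737 ppm = 73.7 ppb.
C_mix = (C_A·V_A + C_B·V_B)/(V_A + V_B) = (21.7×400 + 73.7×544) / 944.0 = 51.7 ppb = 0.0517 ppm.

0.0517 ppm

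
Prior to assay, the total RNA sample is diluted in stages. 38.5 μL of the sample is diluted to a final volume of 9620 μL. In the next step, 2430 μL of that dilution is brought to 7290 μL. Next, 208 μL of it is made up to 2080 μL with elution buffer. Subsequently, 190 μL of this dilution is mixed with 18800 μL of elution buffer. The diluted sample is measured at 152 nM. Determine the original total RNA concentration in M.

Overall dilution factor = 249.9 × 3 × 10 × 99.95 = 7.49 × 10⁵.
Original = 152 nM × 7.49 × 10⁵ = 1.14 × 10⁸ nM = 0.114 M.

0.114 M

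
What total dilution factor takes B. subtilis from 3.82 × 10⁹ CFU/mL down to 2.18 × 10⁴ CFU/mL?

1.75 × 10⁵

Factor = C₀/C_target = 3.82 × 10⁹ CFU/mL / 2.18 × 10⁴ CFU/mL = 1.75 × 10⁵.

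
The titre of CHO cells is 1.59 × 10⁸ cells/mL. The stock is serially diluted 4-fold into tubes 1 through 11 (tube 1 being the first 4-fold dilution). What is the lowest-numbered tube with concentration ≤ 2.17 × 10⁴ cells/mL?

tube 7

Tube n has concentration 1.59 × 10⁸ cells/mL / 4ⁿ.
Need 4ⁿ ≥ 1.59 × 10⁸ cells/mL / 2.17 × 10⁴ cells/mL = 7327, so n ≥ 6.42.
First such tube: n = 7.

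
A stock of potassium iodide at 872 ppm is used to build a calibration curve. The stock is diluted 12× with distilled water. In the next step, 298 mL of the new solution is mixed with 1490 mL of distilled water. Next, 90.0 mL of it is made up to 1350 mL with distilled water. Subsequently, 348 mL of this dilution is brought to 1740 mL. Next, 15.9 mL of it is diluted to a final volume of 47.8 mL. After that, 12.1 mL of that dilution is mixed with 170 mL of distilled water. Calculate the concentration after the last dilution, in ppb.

Overall dilution factor = 12 × 6 × 15 × 5 × 3.006 × 15.05 = 2.44 × 10⁵.
872 ppm / 2.44 × 10⁵ = 3.57 × 10⁻³ ppm = 3.57 ppb.

3.57 ppb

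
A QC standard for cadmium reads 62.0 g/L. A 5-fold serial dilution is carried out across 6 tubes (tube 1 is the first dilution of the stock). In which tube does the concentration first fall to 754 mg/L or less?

tube 3

Tube n has concentration 62.0 g/L / 5ⁿ.
Need 5ⁿ ≥ 62.0 g/L / 754 mg/L = 82.2, so n ≥ 2.74.
First such tube: n = 3.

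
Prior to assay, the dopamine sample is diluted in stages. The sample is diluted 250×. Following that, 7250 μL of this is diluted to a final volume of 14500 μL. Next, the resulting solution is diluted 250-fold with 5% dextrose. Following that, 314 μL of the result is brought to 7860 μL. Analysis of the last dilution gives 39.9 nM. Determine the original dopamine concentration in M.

0.125 M

Overall dilution factor = 250 × 2 × 250 × 25.03 = 3.13 × 10⁶.
Original = 39.9 nM × 3.13 × 10⁶ = 1.25 × 10⁸ nM = 0.125 M.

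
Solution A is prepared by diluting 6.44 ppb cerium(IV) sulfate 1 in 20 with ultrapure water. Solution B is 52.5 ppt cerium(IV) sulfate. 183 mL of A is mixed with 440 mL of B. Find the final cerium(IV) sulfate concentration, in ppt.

C_A = 6.44 ppb / 20 = 0.322 ppb.
C_B = 52.5 ppt = 0.0525 ppb.
C_mix = (C_A·V_A + C_B·V_B)/(V_A + V_B) = (0.322×183 + 0.0525×440) / 623.0 = 0.132 ppb = 132 ppt.

132 ppt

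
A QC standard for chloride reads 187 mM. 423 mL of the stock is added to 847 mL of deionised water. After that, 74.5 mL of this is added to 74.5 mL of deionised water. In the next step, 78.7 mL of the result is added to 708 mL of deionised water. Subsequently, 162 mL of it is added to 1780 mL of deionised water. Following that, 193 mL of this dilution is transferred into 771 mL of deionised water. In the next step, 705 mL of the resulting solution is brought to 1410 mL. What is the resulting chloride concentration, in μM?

26.0 μM

Overall dilution factor = 3.002 × 2 × 9.996 × 11.99 × 4.995 × 2 = 7188.
187 mM / 7188 = 0.0260 mM = 26.0 μM.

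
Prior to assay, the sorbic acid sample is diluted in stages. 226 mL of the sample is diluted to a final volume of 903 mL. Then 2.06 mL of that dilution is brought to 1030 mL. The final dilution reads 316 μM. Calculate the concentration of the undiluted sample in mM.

Overall dilution factor = 3.996 × 500 = 1998.
Original = 316 μM × 1998 = 6.31 × 10⁵ μM = 631 mM.

631 mM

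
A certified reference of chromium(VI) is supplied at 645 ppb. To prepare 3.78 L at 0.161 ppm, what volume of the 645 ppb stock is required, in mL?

944 mL

0.161 ppm = 161 ppb.
V₁ = C₂V₂/C₁ = 161 × 3.78 / 645 = 0.944 L = 944 mL.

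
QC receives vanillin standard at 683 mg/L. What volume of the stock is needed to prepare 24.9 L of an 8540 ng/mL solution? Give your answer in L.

8540 ng/mL = 8.54 mg/L.
V₁ = C₂V₂/C₁ = 8.54 × 24.9 / 683 = 0.311 L.

0.311 L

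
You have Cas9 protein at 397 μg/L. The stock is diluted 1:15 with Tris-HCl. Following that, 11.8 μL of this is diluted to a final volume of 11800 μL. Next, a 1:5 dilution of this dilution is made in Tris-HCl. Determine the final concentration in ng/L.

Overall dilution factor = 15 × 1000 × 5 = 7.50 × 10⁴.
397 μg/L / 7.50 × 10⁴ = 5.29 × 10⁻³ μg/L = 5.29 ng/L.

5.29 ng/L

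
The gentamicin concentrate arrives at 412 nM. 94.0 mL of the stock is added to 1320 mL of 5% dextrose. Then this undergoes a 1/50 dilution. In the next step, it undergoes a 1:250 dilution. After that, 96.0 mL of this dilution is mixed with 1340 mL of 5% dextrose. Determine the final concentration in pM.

Overall dilution factor = 15.04 × 50 × 250 × 14.96 = 2.81 × 10⁶.
412 nM / 2.81 × 10⁶ = 1.46 × 10⁻⁴ nM = 0.146 pM.

0.146 pM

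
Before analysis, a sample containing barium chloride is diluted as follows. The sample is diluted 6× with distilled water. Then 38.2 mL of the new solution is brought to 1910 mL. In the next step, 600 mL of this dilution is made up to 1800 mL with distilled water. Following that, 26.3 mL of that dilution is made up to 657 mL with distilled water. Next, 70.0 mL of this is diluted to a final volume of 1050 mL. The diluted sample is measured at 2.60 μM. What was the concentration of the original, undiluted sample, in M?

Overall dilution factor = 6 × 50 × 3 × 24.98 × 15 = 3.37 × 10⁵.
Original = 2.60 μM × 3.37 × 10⁵ = 8.77 × 10⁵ μM = 0.877 M.

0.877 M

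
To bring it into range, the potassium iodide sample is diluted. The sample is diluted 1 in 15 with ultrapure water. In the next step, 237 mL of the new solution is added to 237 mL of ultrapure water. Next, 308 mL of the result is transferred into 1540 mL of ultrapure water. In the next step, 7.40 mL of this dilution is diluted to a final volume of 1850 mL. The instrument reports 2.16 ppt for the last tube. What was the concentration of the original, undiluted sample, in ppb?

Overall dilution factor = 15 × 2 × 6 × 250 = 4.50 × 10⁴.
Original = 2.16 ppt × 4.50 × 10⁴ = 9.72 × 10⁴ ppt = 97.2 ppb.

97.2 ppb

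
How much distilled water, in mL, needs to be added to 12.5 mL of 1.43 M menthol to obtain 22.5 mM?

782 mL

22.5 mM = 0.0225 M.
V₂ = C₁V₁/C₂ = 1.43 × 12.5 / 0.0225 = 794 mL.
Diluent to add = V₂ − V₁ = 794 − 12.5 = 782 mL.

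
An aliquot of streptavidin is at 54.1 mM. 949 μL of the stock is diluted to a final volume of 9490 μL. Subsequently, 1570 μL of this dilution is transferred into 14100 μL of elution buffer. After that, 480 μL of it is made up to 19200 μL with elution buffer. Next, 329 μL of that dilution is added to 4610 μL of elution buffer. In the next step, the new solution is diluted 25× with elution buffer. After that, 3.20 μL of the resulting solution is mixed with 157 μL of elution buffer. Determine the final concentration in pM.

Overall dilution factor = 10 × 9.981 × 40 × 15.01 × 25 × 50.06 = 7.50 × 10⁷.
54.1 mM / 7.50 × 10⁷ = 7.21 × 10⁻⁷ mM = 721 pM.

721 pM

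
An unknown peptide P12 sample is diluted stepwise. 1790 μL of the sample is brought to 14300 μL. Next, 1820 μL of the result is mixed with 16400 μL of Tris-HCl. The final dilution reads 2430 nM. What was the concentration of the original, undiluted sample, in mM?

0.194 mM

Overall dilution factor = 7.989 × 10.01 = 80.0.
Original = 2430 nM × 80.0 = 1.94 × 10⁵ nM = 0.194 mM.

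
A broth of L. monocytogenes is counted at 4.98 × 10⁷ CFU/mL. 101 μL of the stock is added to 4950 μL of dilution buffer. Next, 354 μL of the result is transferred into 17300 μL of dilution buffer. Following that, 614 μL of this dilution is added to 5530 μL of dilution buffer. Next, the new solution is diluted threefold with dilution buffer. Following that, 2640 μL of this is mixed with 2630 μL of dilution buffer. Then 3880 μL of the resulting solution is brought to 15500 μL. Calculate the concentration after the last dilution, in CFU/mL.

83.4 CFU/mL

Overall dilution factor = 50.01 × 49.87 × 10.01 × 3 × 1.996 × 3.995 = 5.97 × 10⁵.
4.98 × 10⁷ CFU/mL / 5.97 × 10⁵ = 83.4 CFU/mL.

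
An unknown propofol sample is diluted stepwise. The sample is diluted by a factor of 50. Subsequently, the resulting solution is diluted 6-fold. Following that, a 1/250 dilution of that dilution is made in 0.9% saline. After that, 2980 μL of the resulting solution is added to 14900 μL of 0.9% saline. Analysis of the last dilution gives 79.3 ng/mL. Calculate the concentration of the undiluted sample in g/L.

35.7 g/L

Overall dilution factor = 50 × 6 × 250 × 6 = 4.50 × 10⁵.
Original = 79.3 ng/mL × 4.50 × 10⁵ = 3.57 × 10⁷ ng/mL = 35.7 g/L.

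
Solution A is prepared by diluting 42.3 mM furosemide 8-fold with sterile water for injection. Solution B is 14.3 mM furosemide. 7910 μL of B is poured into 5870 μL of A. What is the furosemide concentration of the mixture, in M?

0.0105 M

C_A = 42.3 mM / 8 = 5.29 mM.
C_mix = (C_A·V_A + C_B·V_B)/(V_A + V_B) = (5.29×5870 + 14.3×7910) / 13780 = 10.5 mM = 0.0105 M.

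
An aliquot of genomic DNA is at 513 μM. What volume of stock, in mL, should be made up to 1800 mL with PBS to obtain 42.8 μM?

V₁ = C₂V₂/C₁ = 42.8 × 1800 / 513 = 150 mL.

150 mL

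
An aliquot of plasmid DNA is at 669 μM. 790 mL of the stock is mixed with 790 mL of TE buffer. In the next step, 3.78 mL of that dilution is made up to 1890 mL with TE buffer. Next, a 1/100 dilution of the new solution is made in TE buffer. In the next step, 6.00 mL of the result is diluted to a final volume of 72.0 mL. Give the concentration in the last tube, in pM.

558 pM

Overall dilution factor = 2 × 500 × 100 × 12 = 1.20 × 10⁶.
669 μM / 1.20 × 10⁶ = 5.58 × 10⁻⁴ μM = 558 pM.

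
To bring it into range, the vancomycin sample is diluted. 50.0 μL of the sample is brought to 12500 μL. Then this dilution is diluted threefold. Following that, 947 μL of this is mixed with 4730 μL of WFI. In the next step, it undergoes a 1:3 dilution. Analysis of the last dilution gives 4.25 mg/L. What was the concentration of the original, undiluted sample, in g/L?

Overall dilution factor = 250 × 3 × 5.995 × 3 = 1.35 × 10⁴.
Original = 4.25 mg/L × 1.35 × 10⁴ = 5.73 × 10⁴ mg/L = 57.3 g/L.

57.3 g/L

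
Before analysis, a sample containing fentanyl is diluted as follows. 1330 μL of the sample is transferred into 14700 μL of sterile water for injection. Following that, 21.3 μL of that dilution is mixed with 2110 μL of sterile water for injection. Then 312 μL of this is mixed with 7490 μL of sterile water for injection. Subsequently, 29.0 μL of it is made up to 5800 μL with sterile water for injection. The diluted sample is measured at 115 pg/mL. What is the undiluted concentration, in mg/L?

Overall dilution factor = 12.05 × 100.1 × 25.01 × 200 = 6.03 × 10⁶.
Original = 115 pg/mL × 6.03 × 10⁶ = 6.94 × 10⁸ pg/mL = 694 mg/L.

694 mg/L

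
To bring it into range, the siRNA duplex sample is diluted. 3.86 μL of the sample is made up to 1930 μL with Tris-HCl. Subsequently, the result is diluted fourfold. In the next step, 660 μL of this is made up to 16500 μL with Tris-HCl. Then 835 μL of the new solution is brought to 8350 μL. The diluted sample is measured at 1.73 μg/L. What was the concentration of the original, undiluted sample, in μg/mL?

Overall dilution factor = 500 × 4 × 25 × 10 = 5.00 × 10⁵.
Original = 1.73 μg/L × 5.00 × 10⁵ = 8.65 × 10⁵ μg/L = 865 μg/mL.

865 μg/mL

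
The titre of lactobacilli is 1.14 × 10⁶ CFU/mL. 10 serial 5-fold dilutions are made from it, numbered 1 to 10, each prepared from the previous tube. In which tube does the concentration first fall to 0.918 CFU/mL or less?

tube 9

Tube n has concentration 1.14 × 10⁶ CFU/mL / 5ⁿ.
Need 5ⁿ ≥ 1.14 × 10⁶ CFU/mL / 0.918 CFU/mL = 1.24 × 10⁶, so n ≥ 8.72.
First such tube: n = 9.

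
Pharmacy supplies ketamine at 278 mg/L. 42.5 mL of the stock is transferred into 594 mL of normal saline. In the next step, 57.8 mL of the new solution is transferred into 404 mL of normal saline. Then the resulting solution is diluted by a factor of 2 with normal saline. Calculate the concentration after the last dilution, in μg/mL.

1.16 μg/mL

Overall dilution factor = 14.98 × 7.990 × 2 = 239.
278 mg/L / 239 = 1.16 mg/L = 1.16 μg/mL.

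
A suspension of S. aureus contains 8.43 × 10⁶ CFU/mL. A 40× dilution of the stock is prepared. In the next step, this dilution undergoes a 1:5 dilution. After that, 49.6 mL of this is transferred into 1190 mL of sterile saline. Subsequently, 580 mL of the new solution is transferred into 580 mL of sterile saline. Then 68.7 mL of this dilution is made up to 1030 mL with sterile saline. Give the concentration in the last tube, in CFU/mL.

56.2 CFU/mL

Overall dilution factor = 40 × 5 × 24.99 × 2 × 14.99 = 1.50 × 10⁵.
8.43 × 10⁶ CFU/mL / 1.50 × 10⁵ = 56.2 CFU/mL.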